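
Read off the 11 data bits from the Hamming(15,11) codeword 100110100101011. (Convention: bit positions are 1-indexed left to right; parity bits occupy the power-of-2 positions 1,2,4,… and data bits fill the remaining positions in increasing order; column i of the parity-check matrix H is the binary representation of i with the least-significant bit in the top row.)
Parity bits occupy power-of-2 positions; data bits are at positions {3,5,6,7,9,10,11,12,13,14,15} (1-indexed).
Extract: c[3]=0 c[5]=1 c[6]=0 c[7]=1 c[9]=0 c[10]=1 c[11]=0 c[12]=1 c[13]=0 c[14]=1 c[15]=1
Data = 01010101011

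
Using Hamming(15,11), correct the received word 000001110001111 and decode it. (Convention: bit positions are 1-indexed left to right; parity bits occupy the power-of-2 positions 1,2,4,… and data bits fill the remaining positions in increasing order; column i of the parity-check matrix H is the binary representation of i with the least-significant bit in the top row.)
Syndrome s = H · r^T (mod 2), r = 000001110001111:
  s[0] = (101010101010101)·(000001110001111) mod 2 = 0+0+0+0+0+0+1+0+0+0+0+0+1+0+1 mod 2 = 1
  s[1] = (011001100110011)·(000001110001111) mod 2 = 0+0+0+0+0+1+1+0+0+0+0+0+0+1+1 mod 2 = 0
  s[2] = (000111100001111)·(000001110001111) mod 2 = 0+0+0+0+0+1+1+0+0+0+0+1+1+1+1 mod 2 = 0
  s[3] = (000000011111111)·(000001110001111) mod 2 = 0+0+0+0+0+0+0+1+0+0+0+1+1+1+1 mod 2 = 1
Syndrome = 1001
Column 9 of H equals this syndrome → error at bit 9 (1-indexed).
Flip bit 9: 000001110001111 → 000001111001111
Extract data bits at positions {3,5,6,7,9,10,11,12,13,14,15}: 00111001111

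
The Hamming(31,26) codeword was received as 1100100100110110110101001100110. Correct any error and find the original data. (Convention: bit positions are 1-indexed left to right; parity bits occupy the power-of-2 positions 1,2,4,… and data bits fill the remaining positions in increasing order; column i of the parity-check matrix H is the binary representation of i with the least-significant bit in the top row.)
Syndrome s = H · r^T (mod 2), r = 1100100100110110110101001100110:
  s[0] = (1010101010101010101010101010101)·(1100100100110110110101001100110) mod 2 = 1+0+0+0+1+0+0+0+0+0+1+0+0+0+1+0+1+0+0+0+0+0+0+0+1+0+0+0+1+0+0 mod 2 = 1
  s[1] = (0110011001100110011001100110011)·(1100100100110110110101001100110) mod 2 = 0+1+0+0+0+0+0+0+0+0+1+0+0+1+1+0+0+1+0+0+0+1+0+0+0+1+0+0+0+1+0 mod 2 = 0
  s[2] = (0001111000011110000111100001111)·(1100100100110110110101001100110) mod 2 = 0+0+0+0+1+0+0+0+0+0+0+1+0+1+1+0+0+0+0+1+0+1+0+0+0+0+0+0+1+1+0 mod 2 = 0
  s[3] = (0000000111111110000000011111111)·(1100100100110110110101001100110) mod 2 = 0+0+0+0+0+0+0+1+0+0+1+1+0+1+1+0+0+0+0+0+0+0+0+0+1+1+0+0+1+1+0 mod 2 = 1
  s[4] = (0000000000000001111111111111111)·(1100100100110110110101001100110) mod 2 = 0+0+0+0+0+0+0+0+0+0+0+0+0+0+0+0+1+1+0+1+0+1+0+0+1+1+0+0+1+1+0 mod 2 = 0
Syndrome = 10010
Column 9 of H equals this syndrome → error at bit 9 (1-indexed).
Flip bit 9: 1100100100110110110101001100110 → 1100100110110110110101001100110
Extract data bits at positions {3,5,6,7,9,10,11,12,13,14,15,17,18,19,20,21,22,23,24,25,26,27,28,29,30,31}: 01001011011110101001100110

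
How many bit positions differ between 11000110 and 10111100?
XOR = 01111010, count of 1s = 5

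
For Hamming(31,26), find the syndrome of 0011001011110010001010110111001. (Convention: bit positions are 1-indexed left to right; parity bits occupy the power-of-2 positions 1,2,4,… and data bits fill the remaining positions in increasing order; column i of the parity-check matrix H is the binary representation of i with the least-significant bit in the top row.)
Syndrome s = H · r^T (mod 2), r = 0011001011110010001010110111001:
  s[0] = (1010101010101010101010101010101)·(0011001011110010001010110111001) mod 2 = 0+0+1+0+0+0+1+0+1+0+1+0+0+0+1+0+0+0+1+0+1+0+1+0+0+0+1+0+0+0+1 mod 2 = 0
  s[1] = (0110011001100110011001100110011)·(0011001011110010001010110111001) mod 2 = 0+0+1+0+0+0+1+0+0+1+1+0+0+0+1+0+0+0+1+0+0+0+1+0+0+1+1+0+0+0+1 mod 2 = 0
  s[2] = (0001111000011110000111100001111)·(0011001011110010001010110111001) mod 2 = 0+0+0+1+0+0+1+0+0+0+0+1+0+0+1+0+0+0+0+0+1+0+1+0+0+0+0+1+0+0+1 mod 2 = 0
  s[3] = (0000000111111110000000011111111)·(0011001011110010001010110111001) mod 2 = 0+0+0+0+0+0+0+0+1+1+1+1+0+0+1+0+0+0+0+0+0+0+0+1+0+1+1+1+0+0+1 mod 2 = 0
  s[4] = (0000000000000001111111111111111)·(0011001011110010001010110111001) mod 2 = 0+0+0+0+0+0+0+0+0+0+0+0+0+0+0+0+0+0+1+0+1+0+1+1+0+1+1+1+0+0+1 mod 2 = 0
Syndrome = 00000
s = 0: no error detected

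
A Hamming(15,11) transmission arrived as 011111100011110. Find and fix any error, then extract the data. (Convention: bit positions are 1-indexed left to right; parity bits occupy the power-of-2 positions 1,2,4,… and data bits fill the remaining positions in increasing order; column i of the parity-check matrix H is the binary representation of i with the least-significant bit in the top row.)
Syndrome s = H · r^T (mod 2), r = 011111100011110:
  s[0] = (101010101010101)·(011111100011110) mod 2 = 0+0+1+0+1+0+1+0+0+0+1+0+1+0+0 mod 2 = 1
  s[1] = (011001100110011)·(011111100011110) mod 2 = 0+1+1+0+0+1+1+0+0+0+1+0+0+1+0 mod 2 = 0
  s[2] = (000111100001111)·(011111100011110) mod 2 = 0+0+0+1+1+1+1+0+0+0+0+1+1+1+0 mod 2 = 1
  s[3] = (000000011111111)·(011111100011110) mod 2 = 0+0+0+0+0+0+0+0+0+0+1+1+1+1+0 mod 2 = 0
Syndrome = 1010
Column 5 of H equals this syndrome → error at bit 5 (1-indexed).
Flip bit 5: 011111100011110 → 011101100011110
Extract data bits at positions {3,5,6,7,9,10,11,12,13,14,15}: 10110011110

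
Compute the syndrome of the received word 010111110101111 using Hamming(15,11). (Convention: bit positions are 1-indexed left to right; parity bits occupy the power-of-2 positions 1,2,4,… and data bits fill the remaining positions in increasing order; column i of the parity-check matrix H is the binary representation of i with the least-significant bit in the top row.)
Syndrome s = H · r^T (mod 2), r = 010111110101111:
  s[0] = (101010101010101)·(010111110101111) mod 2 = 0+0+0+0+1+0+1+0+0+0+0+0+1+0+1 mod 2 = 0
  s[1] = (011001100110011)·(010111110101111) mod 2 = 0+1+0+0+0+1+1+0+0+1+0+0+0+1+1 mod 2 = 0
  s[2] = (000111100001111)·(010111110101111) mod 2 = 0+0+0+1+1+1+1+0+0+0+0+1+1+1+1 mod 2 = 0
  s[3] = (000000011111111)·(010111110101111) mod 2 = 0+0+0+0+0+0+0+1+0+1+0+1+1+1+1 mod 2 = 0
Syndrome = 0000
s = 0: no error detected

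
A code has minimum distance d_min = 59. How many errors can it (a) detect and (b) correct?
(a) Detection requires d_min ≥ e+1, so e ≤ d_min − 1 = 58.
(b) Correction requires d_min ≥ 2t+1, so t ≤ ⌊(d_min − 1)/2⌋ = ⌊58/2⌋ = 29.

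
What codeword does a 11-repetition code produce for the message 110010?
Repeat each bit 11× and concatenate:
1→11111111111  1→11111111111  0→00000000000  0→00000000000  1→11111111111  0→00000000000
Codeword = 111111111111111111111100000000000000000000001111111111100000000000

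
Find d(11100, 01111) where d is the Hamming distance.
XOR = 10011, count of 1s = 3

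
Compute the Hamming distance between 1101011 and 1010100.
XOR = 0111111, count of 1s = 6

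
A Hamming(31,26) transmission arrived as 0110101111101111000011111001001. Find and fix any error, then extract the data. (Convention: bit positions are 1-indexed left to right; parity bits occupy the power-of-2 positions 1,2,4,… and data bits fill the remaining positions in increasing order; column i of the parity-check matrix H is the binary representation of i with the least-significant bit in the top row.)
Syndrome s = H · r^T (mod 2), r = 0110101111101111000011111001001:
  s[0] = (1010101010101010101010101010101)·(0110101111101111000011111001001) mod 2 = 0+0+1+0+1+0+1+0+1+0+1+0+1+0+1+0+0+0+0+0+1+0+1+0+1+0+0+0+0+0+1 mod 2 = 1
  s[1] = (0110011001100110011001100110011)·(0110101111101111000011111001001) mod 2 = 0+1+1+0+0+0+1+0+0+1+1+0+0+1+1+0+0+0+0+0+0+1+1+0+0+0+0+0+0+0+1 mod 2 = 0
  s[2] = (0001111000011110000111100001111)·(0110101111101111000011111001001) mod 2 = 0+0+0+0+1+0+1+0+0+0+0+0+1+1+1+0+0+0+0+0+1+1+1+0+0+0+0+1+0+0+1 mod 2 = 0
  s[3] = (0000000111111110000000011111111)·(0110101111101111000011111001001) mod 2 = 0+0+0+0+0+0+0+1+1+1+1+0+1+1+1+0+0+0+0+0+0+0+0+1+1+0+0+1+0+0+1 mod 2 = 1
  s[4] = (0000000000000001111111111111111)·(0110101111101111000011111001001) mod 2 = 0+0+0+0+0+0+0+0+0+0+0+0+0+0+0+1+0+0+0+0+1+1+1+1+1+0+0+1+0+0+1 mod 2 = 0
Syndrome = 10010
Column 9 of H equals this syndrome → error at bit 9 (1-indexed).
Flip bit 9: 0110101111101111000011111001001 → 0110101101101111000011111001001
Extract data bits at positions {3,5,6,7,9,10,11,12,13,14,15,17,18,19,20,21,22,23,24,25,26,27,28,29,30,31}: 11010110111000011111001001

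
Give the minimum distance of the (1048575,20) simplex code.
d_min = 524288 (every nonzero codeword of the simplex code S_20 has weight 2^(r−1) = 524288).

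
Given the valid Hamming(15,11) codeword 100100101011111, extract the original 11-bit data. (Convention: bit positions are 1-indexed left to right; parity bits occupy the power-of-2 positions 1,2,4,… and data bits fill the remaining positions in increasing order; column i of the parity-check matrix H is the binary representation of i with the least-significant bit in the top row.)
Parity bits occupy power-of-2 positions; data bits are at positions {3,5,6,7,9,10,11,12,13,14,15} (1-indexed).
Extract: c[3]=0 c[5]=0 c[6]=0 c[7]=1 c[9]=1 c[10]=0 c[11]=1 c[12]=1 c[13]=1 c[14]=1 c[15]=1
Data = 00011011111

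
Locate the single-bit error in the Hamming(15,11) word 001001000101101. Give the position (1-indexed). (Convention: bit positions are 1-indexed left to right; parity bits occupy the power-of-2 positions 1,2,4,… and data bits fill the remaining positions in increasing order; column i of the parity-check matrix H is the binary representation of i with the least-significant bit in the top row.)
Syndrome s = H · r^T (mod 2), r = 001001000101101:
  s[0] = (101010101010101)·(001001000101101) mod 2 = 0+0+1+0+0+0+0+0+0+0+0+0+1+0+1 mod 2 = 1
  s[1] = (011001100110011)·(001001000101101) mod 2 = 0+0+1+0+0+1+0+0+0+1+0+0+0+0+1 mod 2 = 0
  s[2] = (000111100001111)·(001001000101101) mod 2 = 0+0+0+0+0+1+0+0+0+0+0+1+1+0+1 mod 2 = 0
  s[3] = (000000011111111)·(001001000101101) mod 2 = 0+0+0+0+0+0+0+0+0+1+0+1+1+0+1 mod 2 = 0
Syndrome = 1000
Column i of H is the binary representation of i, so the syndrome is the binary index of the flipped bit.
Read s = 1000 with s[0] as LSB: 1·2^0 + 0·2^1 + 0·2^2 + 0·2^3 = 1.
Error is at bit position 1.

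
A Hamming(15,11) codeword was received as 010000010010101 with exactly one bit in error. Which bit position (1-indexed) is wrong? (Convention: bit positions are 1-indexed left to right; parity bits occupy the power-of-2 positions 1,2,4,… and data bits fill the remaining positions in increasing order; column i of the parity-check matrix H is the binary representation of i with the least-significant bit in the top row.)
Syndrome s = H · r^T (mod 2), r = 010000010010101:
  s[0] = (101010101010101)·(010000010010101) mod 2 = 0+0+0+0+0+0+0+0+0+0+1+0+1+0+1 mod 2 = 1
  s[1] = (011001100110011)·(010000010010101) mod 2 = 0+1+0+0+0+0+0+0+0+0+1+0+0+0+1 mod 2 = 1
  s[2] = (000111100001111)·(010000010010101) mod 2 = 0+0+0+0+0+0+0+0+0+0+0+0+1+0+1 mod 2 = 0
  s[3] = (000000011111111)·(010000010010101) mod 2 = 0+0+0+0+0+0+0+1+0+0+1+0+1+0+1 mod 2 = 0
Syndrome = 1100
Column i of H is the binary representation of i, so the syndrome is the binary index of the flipped bit.
Read s = 1100 with s[0] as LSB: 1·2^0 + 1·2^1 + 0·2^2 + 0·2^3 = 3.
Error is at bit position 3.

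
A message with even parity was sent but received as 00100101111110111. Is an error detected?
Sum of received bits: 0+0+1+0+0+1+0+1+1+1+1+1+1+0+1+1+1 = 11; 11 mod 2 = 1. Result is 1 ≠ 0 → error detected.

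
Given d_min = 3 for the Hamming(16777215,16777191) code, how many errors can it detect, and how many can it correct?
Detection only: up to d_min − 1 = 2 errors.
Correction: up to ⌊(d_min − 1)/2⌋ = ⌊2/2⌋ = 1 errors.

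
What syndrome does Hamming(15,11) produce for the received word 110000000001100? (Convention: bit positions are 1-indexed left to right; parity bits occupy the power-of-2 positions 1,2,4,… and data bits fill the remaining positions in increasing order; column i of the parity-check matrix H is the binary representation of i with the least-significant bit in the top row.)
Syndrome s = H · r^T (mod 2), r = 110000000001100:
  s[0] = (101010101010101)·(110000000001100) mod 2 = 1+0+0+0+0+0+0+0+0+0+0+0+1+0+0 mod 2 = 0
  s[1] = (011001100110011)·(110000000001100) mod 2 = 0+1+0+0+0+0+0+0+0+0+0+0+0+0+0 mod 2 = 1
  s[2] = (000111100001111)·(110000000001100) mod 2 = 0+0+0+0+0+0+0+0+0+0+0+1+1+0+0 mod 2 = 0
  s[3] = (000000011111111)·(110000000001100) mod 2 = 0+0+0+0+0+0+0+0+0+0+0+1+1+0+0 mod 2 = 0
Syndrome = 0100
Non-zero syndrome: error at position 2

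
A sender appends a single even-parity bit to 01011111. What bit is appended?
Sum of data bits: 0+1+0+1+1+1+1+1 = 6.
6 mod 2 = 0, so parity bit = 0.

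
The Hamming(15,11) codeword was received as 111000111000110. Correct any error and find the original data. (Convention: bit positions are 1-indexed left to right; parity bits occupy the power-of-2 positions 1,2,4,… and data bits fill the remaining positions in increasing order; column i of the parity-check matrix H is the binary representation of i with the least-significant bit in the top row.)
Syndrome s = H · r^T (mod 2), r = 111000111000110:
  s[0] = (101010101010101)·(111000111000110) mod 2 = 1+0+1+0+0+0+1+0+1+0+0+0+1+0+0 mod 2 = 1
  s[1] = (011001100110011)·(111000111000110) mod 2 = 0+1+1+0+0+0+1+0+0+0+0+0+0+1+0 mod 2 = 0
  s[2] = (000111100001111)·(111000111000110) mod 2 = 0+0+0+0+0+0+1+0+0+0+0+0+1+1+0 mod 2 = 1
  s[3] = (000000011111111)·(111000111000110) mod 2 = 0+0+0+0+0+0+0+1+1+0+0+0+1+1+0 mod 2 = 0
Syndrome = 1010
Column 5 of H equals this syndrome → error at bit 5 (1-indexed).
Flip bit 5: 111000111000110 → 111010111000110
Extract data bits at positions {3,5,6,7,9,10,11,12,13,14,15}: 11011000110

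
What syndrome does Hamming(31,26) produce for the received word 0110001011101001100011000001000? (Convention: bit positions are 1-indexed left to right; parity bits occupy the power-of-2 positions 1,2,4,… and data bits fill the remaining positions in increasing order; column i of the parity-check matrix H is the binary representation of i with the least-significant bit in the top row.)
Syndrome s = H · r^T (mod 2), r = 0110001011101001100011000001000:
  s[0] = (1010101010101010101010101010101)·(0110001011101001100011000001000) mod 2 = 0+0+1+0+0+0+1+0+1+0+1+0+1+0+0+0+1+0+0+0+1+0+0+0+0+0+0+0+0+0+0 mod 2 = 1
  s[1] = (0110011001100110011001100110011)·(0110001011101001100011000001000) mod 2 = 0+1+1+0+0+0+1+0+0+1+1+0+0+0+0+0+0+0+0+0+0+1+0+0+0+0+0+0+0+0+0 mod 2 = 0
  s[2] = (0001111000011110000111100001111)·(0110001011101001100011000001000) mod 2 = 0+0+0+0+0+0+1+0+0+0+0+0+1+0+0+0+0+0+0+0+1+1+0+0+0+0+0+1+0+0+0 mod 2 = 1
  s[3] = (0000000111111110000000011111111)·(0110001011101001100011000001000) mod 2 = 0+0+0+0+0+0+0+0+1+1+1+0+1+0+0+0+0+0+0+0+0+0+0+0+0+0+0+1+0+0+0 mod 2 = 1
  s[4] = (0000000000000001111111111111111)·(0110001011101001100011000001000) mod 2 = 0+0+0+0+0+0+0+0+0+0+0+0+0+0+0+1+1+0+0+0+1+1+0+0+0+0+0+1+0+0+0 mod 2 = 1
Syndrome = 10111
Non-zero syndrome: error at position 29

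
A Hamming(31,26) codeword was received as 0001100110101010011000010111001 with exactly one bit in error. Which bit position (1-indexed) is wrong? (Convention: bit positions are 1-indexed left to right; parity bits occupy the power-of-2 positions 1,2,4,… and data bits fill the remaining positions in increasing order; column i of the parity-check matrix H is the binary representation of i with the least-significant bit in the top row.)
Syndrome s = H · r^T (mod 2), r = 0001100110101010011000010111001:
  s[0] = (1010101010101010101010101010101)·(0001100110101010011000010111001) mod 2 = 0+0+0+0+1+0+0+0+1+0+1+0+1+0+1+0+0+0+1+0+0+0+0+0+0+0+1+0+0+0+1 mod 2 = 0
  s[1] = (0110011001100110011001100110011)·(0001100110101010011000010111001) mod 2 = 0+0+0+0+0+0+0+0+0+0+1+0+0+0+1+0+0+1+1+0+0+0+0+0+0+1+1+0+0+0+1 mod 2 = 1
  s[2] = (0001111000011110000111100001111)·(0001100110101010011000010111001) mod 2 = 0+0+0+1+1+0+0+0+0+0+0+0+1+0+1+0+0+0+0+0+0+0+0+0+0+0+0+1+0+0+1 mod 2 = 0
  s[3] = (0000000111111110000000011111111)·(0001100110101010011000010111001) mod 2 = 0+0+0+0+0+0+0+1+1+0+1+0+1+0+1+0+0+0+0+0+0+0+0+1+0+1+1+1+0+0+1 mod 2 = 0
  s[4] = (0000000000000001111111111111111)·(0001100110101010011000010111001) mod 2 = 0+0+0+0+0+0+0+0+0+0+0+0+0+0+0+0+0+1+1+0+0+0+0+1+0+1+1+1+0+0+1 mod 2 = 1
Syndrome = 01001
Column i of H is the binary representation of i, so the syndrome is the binary index of the flipped bit.
Read s = 01001 with s[0] as LSB: 0·2^0 + 1·2^1 + 0·2^2 + 0·2^3 + 1·2^4 = 18.
Error is at bit position 18.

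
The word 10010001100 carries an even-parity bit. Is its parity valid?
Sum of all bits: 1+0+0+1+0+0+0+1+1+0+0 = 4; 4 mod 2 = 0. Result is 0 → valid parity.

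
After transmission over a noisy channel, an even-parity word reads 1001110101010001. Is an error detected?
Sum of received bits: 1+0+0+1+1+1+0+1+0+1+0+1+0+0+0+1 = 8; 8 mod 2 = 0. Result is 0 → no error detected.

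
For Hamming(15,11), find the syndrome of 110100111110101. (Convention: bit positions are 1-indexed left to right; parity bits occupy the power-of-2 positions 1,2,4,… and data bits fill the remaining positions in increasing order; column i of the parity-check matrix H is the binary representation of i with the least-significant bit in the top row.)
Syndrome s = H · r^T (mod 2), r = 110100111110101:
  s[0] = (101010101010101)·(110100111110101) mod 2 = 1+0+0+0+0+0+1+0+1+0+1+0+1+0+1 mod 2 = 0
  s[1] = (011001100110011)·(110100111110101) mod 2 = 0+1+0+0+0+0+1+0+0+1+1+0+0+0+1 mod 2 = 1
  s[2] = (000111100001111)·(110100111110101) mod 2 = 0+0+0+1+0+0+1+0+0+0+0+0+1+0+1 mod 2 = 0
  s[3] = (000000011111111)·(110100111110101) mod 2 = 0+0+0+0+0+0+0+1+1+1+1+0+1+0+1 mod 2 = 0
Syndrome = 0100
Non-zero syndrome: error at position 2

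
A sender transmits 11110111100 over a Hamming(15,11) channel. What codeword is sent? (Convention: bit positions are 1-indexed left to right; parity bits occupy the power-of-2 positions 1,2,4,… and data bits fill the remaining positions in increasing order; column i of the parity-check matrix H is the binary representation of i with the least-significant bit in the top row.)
Codeword c = d · G (mod 2), d = 11110111100:
  c[0] = d·G[:,0] = (11110111100)·(11011010101) mod 2 = 1+1+0+1+0+0+1+0+1+0+0 mod 2 = 1
  c[1] = d·G[:,1] = (11110111100)·(10110110011) mod 2 = 1+0+1+1+0+1+1+0+0+0+0 mod 2 = 1
  c[2] = d·G[:,2] = (11110111100)·(10000000000) mod 2 = 1+0+0+0+0+0+0+0+0+0+0 mod 2 = 1
  c[3] = d·G[:,3] = (11110111100)·(01110001111) mod 2 = 0+1+1+1+0+0+0+1+1+0+0 mod 2 = 1
  c[4] = d·G[:,4] = (11110111100)·(01000000000) mod 2 = 0+1+0+0+0+0+0+0+0+0+0 mod 2 = 1
  c[5] = d·G[:,5] = (11110111100)·(00100000000) mod 2 = 0+0+1+0+0+0+0+0+0+0+0 mod 2 = 1
  c[6] = d·G[:,6] = (11110111100)·(00010000000) mod 2 = 0+0+0+1+0+0+0+0+0+0+0 mod 2 = 1
  c[7] = d·G[:,7] = (11110111100)·(00001111111) mod 2 = 0+0+0+0+0+1+1+1+1+0+0 mod 2 = 0
  c[8] = d·G[:,8] = (11110111100)·(00001000000) mod 2 = 0+0+0+0+0+0+0+0+0+0+0 mod 2 = 0
  c[9] = d·G[:,9] = (11110111100)·(00000100000) mod 2 = 0+0+0+0+0+1+0+0+0+0+0 mod 2 = 1
  c[10] = d·G[:,10] = (11110111100)·(00000010000) mod 2 = 0+0+0+0+0+0+1+0+0+0+0 mod 2 = 1
  c[11] = d·G[:,11] = (11110111100)·(00000001000) mod 2 = 0+0+0+0+0+0+0+1+0+0+0 mod 2 = 1
  c[12] = d·G[:,12] = (11110111100)·(00000000100) mod 2 = 0+0+0+0+0+0+0+0+1+0+0 mod 2 = 1
  c[13] = d·G[:,13] = (11110111100)·(00000000010) mod 2 = 0+0+0+0+0+0+0+0+0+0+0 mod 2 = 0
  c[14] = d·G[:,14] = (11110111100)·(00000000001) mod 2 = 0+0+0+0+0+0+0+0+0+0+0 mod 2 = 0
Codeword = 111111100111100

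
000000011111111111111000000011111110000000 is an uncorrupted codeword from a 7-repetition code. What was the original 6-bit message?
Split into 7-bit blocks: 0000000 1111111 1111111 0000000 1111111 0000000
Data = 011010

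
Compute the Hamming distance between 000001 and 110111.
XOR = 110110, count of 1s = 4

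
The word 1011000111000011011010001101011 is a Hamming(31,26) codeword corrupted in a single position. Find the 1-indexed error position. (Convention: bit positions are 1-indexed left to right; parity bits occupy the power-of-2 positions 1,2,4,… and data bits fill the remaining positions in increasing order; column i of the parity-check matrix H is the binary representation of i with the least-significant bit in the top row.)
Syndrome s = H · r^T (mod 2), r = 1011000111000011011010001101011:
  s[0] = (1010101010101010101010101010101)·(1011000111000011011010001101011) mod 2 = 1+0+1+0+0+0+0+0+1+0+0+0+0+0+1+0+0+0+1+0+1+0+0+0+1+0+0+0+0+0+1 mod 2 = 0
  s[1] = (0110011001100110011001100110011)·(1011000111000011011010001101011) mod 2 = 0+0+1+0+0+0+0+0+0+1+0+0+0+0+1+0+0+1+1+0+0+0+0+0+0+1+0+0+0+1+1 mod 2 = 0
  s[2] = (0001111000011110000111100001111)·(1011000111000011011010001101011) mod 2 = 0+0+0+1+0+0+0+0+0+0+0+0+0+0+1+0+0+0+0+0+1+0+0+0+0+0+0+1+0+1+1 mod 2 = 0
  s[3] = (0000000111111110000000011111111)·(1011000111000011011010001101011) mod 2 = 0+0+0+0+0+0+0+1+1+1+0+0+0+0+1+0+0+0+0+0+0+0+0+0+1+1+0+1+0+1+1 mod 2 = 1
  s[4] = (0000000000000001111111111111111)·(1011000111000011011010001101011) mod 2 = 0+0+0+0+0+0+0+0+0+0+0+0+0+0+0+1+0+1+1+0+1+0+0+0+1+1+0+1+0+1+1 mod 2 = 1
Syndrome = 00011
Column i of H is the binary representation of i, so the syndrome is the binary index of the flipped bit.
Read s = 00011 with s[0] as LSB: 0·2^0 + 0·2^1 + 0·2^2 + 1·2^3 + 1·2^4 = 24.
Error is at bit position 24.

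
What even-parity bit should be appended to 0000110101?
Sum of data bits: 0+0+0+0+1+1+0+1+0+1 = 4.
4 mod 2 = 0, so parity bit = 0.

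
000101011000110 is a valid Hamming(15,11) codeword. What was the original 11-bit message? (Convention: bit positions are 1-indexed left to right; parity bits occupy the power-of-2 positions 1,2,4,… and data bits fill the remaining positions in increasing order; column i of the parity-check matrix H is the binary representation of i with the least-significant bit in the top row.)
Parity bits occupy power-of-2 positions; data bits are at positions {3,5,6,7,9,10,11,12,13,14,15} (1-indexed).
Extract: c[3]=0 c[5]=0 c[6]=1 c[7]=0 c[9]=1 c[10]=0 c[11]=0 c[12]=0 c[13]=1 c[14]=1 c[15]=0
Data = 00101000110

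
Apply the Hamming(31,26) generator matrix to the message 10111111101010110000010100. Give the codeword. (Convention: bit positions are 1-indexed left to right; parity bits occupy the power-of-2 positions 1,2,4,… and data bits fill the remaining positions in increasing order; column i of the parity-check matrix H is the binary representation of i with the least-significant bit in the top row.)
Codeword c = d · G (mod 2), d = 10111111101010110000010100:
  c[0] = d·G[:,0] = (10111111101010110000010100)·(11011010101101010101010101) mod 2 = 1+0+0+1+1+0+1+0+1+0+1+0+0+0+0+1+0+0+0+0+0+1+0+1+0+0 mod 2 = 1
  c[1] = d·G[:,1] = (10111111101010110000010100)·(10110110011011001100110011) mod 2 = 1+0+1+1+0+1+1+0+0+0+1+0+1+0+0+0+0+0+0+0+0+1+0+0+0+0 mod 2 = 0
  c[2] = d·G[:,2] = (10111111101010110000010100)·(10000000000000000000000000) mod 2 = 1+0+0+0+0+0+0+0+0+0+0+0+0+0+0+0+0+0+0+0+0+0+0+0+0+0 mod 2 = 1
  c[3] = d·G[:,3] = (10111111101010110000010100)·(01110001111000111100001111) mod 2 = 0+0+1+1+0+0+0+1+1+0+1+0+0+0+1+1+0+0+0+0+0+0+0+1+0+0 mod 2 = 0
  c[4] = d·G[:,4] = (10111111101010110000010100)·(01000000000000000000000000) mod 2 = 0+0+0+0+0+0+0+0+0+0+0+0+0+0+0+0+0+0+0+0+0+0+0+0+0+0 mod 2 = 0
  c[5] = d·G[:,5] = (10111111101010110000010100)·(00100000000000000000000000) mod 2 = 0+0+1+0+0+0+0+0+0+0+0+0+0+0+0+0+0+0+0+0+0+0+0+0+0+0 mod 2 = 1
  c[6] = d·G[:,6] = (10111111101010110000010100)·(00010000000000000000000000) mod 2 = 0+0+0+1+0+0+0+0+0+0+0+0+0+0+0+0+0+0+0+0+0+0+0+0+0+0 mod 2 = 1
  c[7] = d·G[:,7] = (10111111101010110000010100)·(00001111111000000011111111) mod 2 = 0+0+0+0+1+1+1+1+1+0+1+0+0+0+0+0+0+0+0+0+0+1+0+1+0+0 mod 2 = 0
  c[8] = d·G[:,8] = (10111111101010110000010100)·(00001000000000000000000000) mod 2 = 0+0+0+0+1+0+0+0+0+0+0+0+0+0+0+0+0+0+0+0+0+0+0+0+0+0 mod 2 = 1
  c[9] = d·G[:,9] = (10111111101010110000010100)·(00000100000000000000000000) mod 2 = 0+0+0+0+0+1+0+0+0+0+0+0+0+0+0+0+0+0+0+0+0+0+0+0+0+0 mod 2 = 1
  c[10] = d·G[:,10] = (10111111101010110000010100)·(00000010000000000000000000) mod 2 = 0+0+0+0+0+0+1+0+0+0+0+0+0+0+0+0+0+0+0+0+0+0+0+0+0+0 mod 2 = 1
  c[11] = d·G[:,11] = (10111111101010110000010100)·(00000001000000000000000000) mod 2 = 0+0+0+0+0+0+0+1+0+0+0+0+0+0+0+0+0+0+0+0+0+0+0+0+0+0 mod 2 = 1
  c[12] = d·G[:,12] = (10111111101010110000010100)·(00000000100000000000000000) mod 2 = 0+0+0+0+0+0+0+0+1+0+0+0+0+0+0+0+0+0+0+0+0+0+0+0+0+0 mod 2 = 1
  c[13] = d·G[:,13] = (10111111101010110000010100)·(00000000010000000000000000) mod 2 = 0+0+0+0+0+0+0+0+0+0+0+0+0+0+0+0+0+0+0+0+0+0+0+0+0+0 mod 2 = 0
  c[14] = d·G[:,14] = (10111111101010110000010100)·(00000000001000000000000000) mod 2 = 0+0+0+0+0+0+0+0+0+0+1+0+0+0+0+0+0+0+0+0+0+0+0+0+0+0 mod 2 = 1
  c[15] = d·G[:,15] = (10111111101010110000010100)·(00000000000111111111111111) mod 2 = 0+0+0+0+0+0+0+0+0+0+0+0+1+0+1+1+0+0+0+0+0+1+0+1+0+0 mod 2 = 1
  c[16] = d·G[:,16] = (10111111101010110000010100)·(00000000000100000000000000) mod 2 = 0+0+0+0+0+0+0+0+0+0+0+0+0+0+0+0+0+0+0+0+0+0+0+0+0+0 mod 2 = 0
  c[17] = d·G[:,17] = (10111111101010110000010100)·(00000000000010000000000000) mod 2 = 0+0+0+0+0+0+0+0+0+0+0+0+1+0+0+0+0+0+0+0+0+0+0+0+0+0 mod 2 = 1
  c[18] = d·G[:,18] = (10111111101010110000010100)·(00000000000001000000000000) mod 2 = 0+0+0+0+0+0+0+0+0+0+0+0+0+0+0+0+0+0+0+0+0+0+0+0+0+0 mod 2 = 0
  c[19] = d·G[:,19] = (10111111101010110000010100)·(00000000000000100000000000) mod 2 = 0+0+0+0+0+0+0+0+0+0+0+0+0+0+1+0+0+0+0+0+0+0+0+0+0+0 mod 2 = 1
  c[20] = d·G[:,20] = (10111111101010110000010100)·(00000000000000010000000000) mod 2 = 0+0+0+0+0+0+0+0+0+0+0+0+0+0+0+1+0+0+0+0+0+0+0+0+0+0 mod 2 = 1
  c[21] = d·G[:,21] = (10111111101010110000010100)·(00000000000000001000000000) mod 2 = 0+0+0+0+0+0+0+0+0+0+0+0+0+0+0+0+0+0+0+0+0+0+0+0+0+0 mod 2 = 0
  c[22] = d·G[:,22] = (10111111101010110000010100)·(00000000000000000100000000) mod 2 = 0+0+0+0+0+0+0+0+0+0+0+0+0+0+0+0+0+0+0+0+0+0+0+0+0+0 mod 2 = 0
  c[23] = d·G[:,23] = (10111111101010110000010100)·(00000000000000000010000000) mod 2 = 0+0+0+0+0+0+0+0+0+0+0+0+0+0+0+0+0+0+0+0+0+0+0+0+0+0 mod 2 = 0
  c[24] = d·G[:,24] = (10111111101010110000010100)·(00000000000000000001000000) mod 2 = 0+0+0+0+0+0+0+0+0+0+0+0+0+0+0+0+0+0+0+0+0+0+0+0+0+0 mod 2 = 0
  c[25] = d·G[:,25] = (10111111101010110000010100)·(00000000000000000000100000) mod 2 = 0+0+0+0+0+0+0+0+0+0+0+0+0+0+0+0+0+0+0+0+0+0+0+0+0+0 mod 2 = 0
  c[26] = d·G[:,26] = (10111111101010110000010100)·(00000000000000000000010000) mod 2 = 0+0+0+0+0+0+0+0+0+0+0+0+0+0+0+0+0+0+0+0+0+1+0+0+0+0 mod 2 = 1
  c[27] = d·G[:,27] = (10111111101010110000010100)·(00000000000000000000001000) mod 2 = 0+0+0+0+0+0+0+0+0+0+0+0+0+0+0+0+0+0+0+0+0+0+0+0+0+0 mod 2 = 0
  c[28] = d·G[:,28] = (10111111101010110000010100)·(00000000000000000000000100) mod 2 = 0+0+0+0+0+0+0+0+0+0+0+0+0+0+0+0+0+0+0+0+0+0+0+1+0+0 mod 2 = 1
  c[29] = d·G[:,29] = (10111111101010110000010100)·(00000000000000000000000010) mod 2 = 0+0+0+0+0+0+0+0+0+0+0+0+0+0+0+0+0+0+0+0+0+0+0+0+0+0 mod 2 = 0
  c[30] = d·G[:,30] = (10111111101010110000010100)·(00000000000000000000000001) mod 2 = 0+0+0+0+0+0+0+0+0+0+0+0+0+0+0+0+0+0+0+0+0+0+0+0+0+0 mod 2 = 0
Codeword = 1010011011111011010110000010100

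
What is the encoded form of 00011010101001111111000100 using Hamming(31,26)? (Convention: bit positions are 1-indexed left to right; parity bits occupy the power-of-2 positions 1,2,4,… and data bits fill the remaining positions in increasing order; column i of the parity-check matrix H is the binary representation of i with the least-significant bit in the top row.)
Codeword c = d · G (mod 2), d = 00011010101001111111000100:
  c[0] = d·G[:,0] = (00011010101001111111000100)·(11011010101101010101010101) mod 2 = 0+0+0+1+1+0+1+0+1+0+1+0+0+1+0+1+0+1+0+1+0+0+0+1+0+0 mod 2 = 0
  c[1] = d·G[:,1] = (00011010101001111111000100)·(10110110011011001100110011) mod 2 = 0+0+0+1+0+0+1+0+0+0+1+0+0+1+0+0+1+1+0+0+0+0+0+0+0+0 mod 2 = 0
  c[2] = d·G[:,2] = (00011010101001111111000100)·(10000000000000000000000000) mod 2 = 0+0+0+0+0+0+0+0+0+0+0+0+0+0+0+0+0+0+0+0+0+0+0+0+0+0 mod 2 = 0
  c[3] = d·G[:,3] = (00011010101001111111000100)·(01110001111000111100001111) mod 2 = 0+0+0+1+0+0+0+0+1+0+1+0+0+0+1+1+1+1+0+0+0+0+0+1+0+0 mod 2 = 0
  c[4] = d·G[:,4] = (00011010101001111111000100)·(01000000000000000000000000) mod 2 = 0+0+0+0+0+0+0+0+0+0+0+0+0+0+0+0+0+0+0+0+0+0+0+0+0+0 mod 2 = 0
  c[5] = d·G[:,5] = (00011010101001111111000100)·(00100000000000000000000000) mod 2 = 0+0+0+0+0+0+0+0+0+0+0+0+0+0+0+0+0+0+0+0+0+0+0+0+0+0 mod 2 = 0
  c[6] = d·G[:,6] = (00011010101001111111000100)·(00010000000000000000000000) mod 2 = 0+0+0+1+0+0+0+0+0+0+0+0+0+0+0+0+0+0+0+0+0+0+0+0+0+0 mod 2 = 1
  c[7] = d·G[:,7] = (00011010101001111111000100)·(00001111111000000011111111) mod 2 = 0+0+0+0+1+0+1+0+1+0+1+0+0+0+0+0+0+0+1+1+0+0+0+1+0+0 mod 2 = 1
  c[8] = d·G[:,8] = (00011010101001111111000100)·(00001000000000000000000000) mod 2 = 0+0+0+0+1+0+0+0+0+0+0+0+0+0+0+0+0+0+0+0+0+0+0+0+0+0 mod 2 = 1
  c[9] = d·G[:,9] = (00011010101001111111000100)·(00000100000000000000000000) mod 2 = 0+0+0+0+0+0+0+0+0+0+0+0+0+0+0+0+0+0+0+0+0+0+0+0+0+0 mod 2 = 0
  c[10] = d·G[:,10] = (00011010101001111111000100)·(00000010000000000000000000) mod 2 = 0+0+0+0+0+0+1+0+0+0+0+0+0+0+0+0+0+0+0+0+0+0+0+0+0+0 mod 2 = 1
  c[11] = d·G[:,11] = (00011010101001111111000100)·(00000001000000000000000000) mod 2 = 0+0+0+0+0+0+0+0+0+0+0+0+0+0+0+0+0+0+0+0+0+0+0+0+0+0 mod 2 = 0
  c[12] = d·G[:,12] = (00011010101001111111000100)·(00000000100000000000000000) mod 2 = 0+0+0+0+0+0+0+0+1+0+0+0+0+0+0+0+0+0+0+0+0+0+0+0+0+0 mod 2 = 1
  c[13] = d·G[:,13] = (00011010101001111111000100)·(00000000010000000000000000) mod 2 = 0+0+0+0+0+0+0+0+0+0+0+0+0+0+0+0+0+0+0+0+0+0+0+0+0+0 mod 2 = 0
  c[14] = d·G[:,14] = (00011010101001111111000100)·(00000000001000000000000000) mod 2 = 0+0+0+0+0+0+0+0+0+0+1+0+0+0+0+0+0+0+0+0+0+0+0+0+0+0 mod 2 = 1
  c[15] = d·G[:,15] = (00011010101001111111000100)·(00000000000111111111111111) mod 2 = 0+0+0+0+0+0+0+0+0+0+0+0+0+1+1+1+1+1+1+1+0+0+0+1+0+0 mod 2 = 0
  c[16] = d·G[:,16] = (00011010101001111111000100)·(00000000000100000000000000) mod 2 = 0+0+0+0+0+0+0+0+0+0+0+0+0+0+0+0+0+0+0+0+0+0+0+0+0+0 mod 2 = 0
  c[17] = d·G[:,17] = (00011010101001111111000100)·(00000000000010000000000000) mod 2 = 0+0+0+0+0+0+0+0+0+0+0+0+0+0+0+0+0+0+0+0+0+0+0+0+0+0 mod 2 = 0
  c[18] = d·G[:,18] = (00011010101001111111000100)·(00000000000001000000000000) mod 2 = 0+0+0+0+0+0+0+0+0+0+0+0+0+1+0+0+0+0+0+0+0+0+0+0+0+0 mod 2 = 1
  c[19] = d·G[:,19] = (00011010101001111111000100)·(00000000000000100000000000) mod 2 = 0+0+0+0+0+0+0+0+0+0+0+0+0+0+1+0+0+0+0+0+0+0+0+0+0+0 mod 2 = 1
  c[20] = d·G[:,20] = (00011010101001111111000100)·(00000000000000010000000000) mod 2 = 0+0+0+0+0+0+0+0+0+0+0+0+0+0+0+1+0+0+0+0+0+0+0+0+0+0 mod 2 = 1
  c[21] = d·G[:,21] = (00011010101001111111000100)·(00000000000000001000000000) mod 2 = 0+0+0+0+0+0+0+0+0+0+0+0+0+0+0+0+1+0+0+0+0+0+0+0+0+0 mod 2 = 1
  c[22] = d·G[:,22] = (00011010101001111111000100)·(00000000000000000100000000) mod 2 = 0+0+0+0+0+0+0+0+0+0+0+0+0+0+0+0+0+1+0+0+0+0+0+0+0+0 mod 2 = 1
  c[23] = d·G[:,23] = (00011010101001111111000100)·(00000000000000000010000000) mod 2 = 0+0+0+0+0+0+0+0+0+0+0+0+0+0+0+0+0+0+1+0+0+0+0+0+0+0 mod 2 = 1
  c[24] = d·G[:,24] = (00011010101001111111000100)·(00000000000000000001000000) mod 2 = 0+0+0+0+0+0+0+0+0+0+0+0+0+0+0+0+0+0+0+1+0+0+0+0+0+0 mod 2 = 1
  c[25] = d·G[:,25] = (00011010101001111111000100)·(00000000000000000000100000) mod 2 = 0+0+0+0+0+0+0+0+0+0+0+0+0+0+0+0+0+0+0+0+0+0+0+0+0+0 mod 2 = 0
  c[26] = d·G[:,26] = (00011010101001111111000100)·(00000000000000000000010000) mod 2 = 0+0+0+0+0+0+0+0+0+0+0+0+0+0+0+0+0+0+0+0+0+0+0+0+0+0 mod 2 = 0
  c[27] = d·G[:,27] = (00011010101001111111000100)·(00000000000000000000001000) mod 2 = 0+0+0+0+0+0+0+0+0+0+0+0+0+0+0+0+0+0+0+0+0+0+0+0+0+0 mod 2 = 0
  c[28] = d·G[:,28] = (00011010101001111111000100)·(00000000000000000000000100) mod 2 = 0+0+0+0+0+0+0+0+0+0+0+0+0+0+0+0+0+0+0+0+0+0+0+1+0+0 mod 2 = 1
  c[29] = d·G[:,29] = (00011010101001111111000100)·(00000000000000000000000010) mod 2 = 0+0+0+0+0+0+0+0+0+0+0+0+0+0+0+0+0+0+0+0+0+0+0+0+0+0 mod 2 = 0
  c[30] = d·G[:,30] = (00011010101001111111000100)·(00000000000000000000000001) mod 2 = 0+0+0+0+0+0+0+0+0+0+0+0+0+0+0+0+0+0+0+0+0+0+0+0+0+0 mod 2 = 0
Codeword = 0000001110101010001111111000100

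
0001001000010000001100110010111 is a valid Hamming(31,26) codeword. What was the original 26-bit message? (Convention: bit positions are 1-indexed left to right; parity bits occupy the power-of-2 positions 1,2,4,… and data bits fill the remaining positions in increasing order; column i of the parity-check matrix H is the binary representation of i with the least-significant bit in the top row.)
Parity bits occupy power-of-2 positions; data bits are at positions {3,5,6,7,9,10,11,12,13,14,15,17,18,19,20,21,22,23,24,25,26,27,28,29,30,31} (1-indexed).
Extract: c[3]=0 c[5]=0 c[6]=0 c[7]=1 c[9]=0 c[10]=0 c[11]=0 c[12]=1 c[13]=0 c[14]=0 c[15]=0 c[17]=0 c[18]=0 c[19]=1 c[20]=1 c[21]=0 c[22]=0 c[23]=1 c[24]=1 c[25]=0 c[26]=0 c[27]=1 c[28]=0 c[29]=1 c[30]=1 c[31]=1
Data = 00010001000001100110010111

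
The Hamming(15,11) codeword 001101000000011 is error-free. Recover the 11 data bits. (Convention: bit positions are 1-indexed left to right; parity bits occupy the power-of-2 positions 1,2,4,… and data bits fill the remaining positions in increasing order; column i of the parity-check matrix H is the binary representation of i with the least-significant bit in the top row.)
Parity bits occupy power-of-2 positions; data bits are at positions {3,5,6,7,9,10,11,12,13,14,15} (1-indexed).
Extract: c[3]=1 c[5]=0 c[6]=1 c[7]=0 c[9]=0 c[10]=0 c[11]=0 c[12]=0 c[13]=0 c[14]=1 c[15]=1
Data = 10100000011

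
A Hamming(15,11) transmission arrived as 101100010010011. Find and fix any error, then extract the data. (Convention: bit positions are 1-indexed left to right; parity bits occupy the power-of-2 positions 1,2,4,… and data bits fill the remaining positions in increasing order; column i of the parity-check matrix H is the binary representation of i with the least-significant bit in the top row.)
Syndrome s = H · r^T (mod 2), r = 101100010010011:
  s[0] = (101010101010101)·(101100010010011) mod 2 = 1+0+1+0+0+0+0+0+0+0+1+0+0+0+1 mod 2 = 0
  s[1] = (011001100110011)·(101100010010011) mod 2 = 0+0+1+0+0+0+0+0+0+0+1+0+0+1+1 mod 2 = 0
  s[2] = (000111100001111)·(101100010010011) mod 2 = 0+0+0+1+0+0+0+0+0+0+0+0+0+1+1 mod 2 = 1
  s[3] = (000000011111111)·(101100010010011) mod 2 = 0+0+0+0+0+0+0+1+0+0+1+0+0+1+1 mod 2 = 0
Syndrome = 0010
Column 4 of H equals this syndrome → error at bit 4 (1-indexed).
Flip bit 4: 101100010010011 → 101000010010011
Extract data bits at positions {3,5,6,7,9,10,11,12,13,14,15}: 10000010011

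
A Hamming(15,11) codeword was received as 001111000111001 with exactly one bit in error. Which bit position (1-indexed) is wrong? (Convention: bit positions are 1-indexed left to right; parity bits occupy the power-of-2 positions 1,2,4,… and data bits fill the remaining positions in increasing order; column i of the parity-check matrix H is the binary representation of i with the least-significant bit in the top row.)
Syndrome s = H · r^T (mod 2), r = 001111000111001:
  s[0] = (101010101010101)·(001111000111001) mod 2 = 0+0+1+0+1+0+0+0+0+0+1+0+0+0+1 mod 2 = 0
  s[1] = (011001100110011)·(001111000111001) mod 2 = 0+0+1+0+0+1+0+0+0+1+1+0+0+0+1 mod 2 = 1
  s[2] = (000111100001111)·(001111000111001) mod 2 = 0+0+0+1+1+1+0+0+0+0+0+1+0+0+1 mod 2 = 1
  s[3] = (000000011111111)·(001111000111001) mod 2 = 0+0+0+0+0+0+0+0+0+1+1+1+0+0+1 mod 2 = 0
Syndrome = 0110
Column i of H is the binary representation of i, so the syndrome is the binary index of the flipped bit.
Read s = 0110 with s[0] as LSB: 0·2^0 + 1·2^1 + 1·2^2 + 0·2^3 = 6.
Error is at bit position 6.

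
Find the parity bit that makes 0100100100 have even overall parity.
Sum of data bits: 0+1+0+0+1+0+0+1+0+0 = 3.
3 mod 2 = 1, so parity bit = 1.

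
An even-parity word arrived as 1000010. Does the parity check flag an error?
Sum of received bits: 1+0+0+0+0+1+0 = 2; 2 mod 2 = 0. Result is 0 → no error detected.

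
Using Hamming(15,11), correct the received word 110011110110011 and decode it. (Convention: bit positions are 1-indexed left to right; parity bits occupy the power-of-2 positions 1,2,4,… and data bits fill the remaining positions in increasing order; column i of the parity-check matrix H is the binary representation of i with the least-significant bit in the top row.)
Syndrome s = H · r^T (mod 2), r = 110011110110011:
  s[0] = (101010101010101)·(110011110110011) mod 2 = 1+0+0+0+1+0+1+0+0+0+1+0+0+0+1 mod 2 = 1
  s[1] = (011001100110011)·(110011110110011) mod 2 = 0+1+0+0+0+1+1+0+0+1+1+0+0+1+1 mod 2 = 1
  s[2] = (000111100001111)·(110011110110011) mod 2 = 0+0+0+0+1+1+1+0+0+0+0+0+0+1+1 mod 2 = 1
  s[3] = (000000011111111)·(110011110110011) mod 2 = 0+0+0+0+0+0+0+1+0+1+1+0+0+1+1 mod 2 = 1
Syndrome = 1111
Column 15 of H equals this syndrome → error at bit 15 (1-indexed).
Flip bit 15: 110011110110011 → 110011110110010
Extract data bits at positions {3,5,6,7,9,10,11,12,13,14,15}: 01110110010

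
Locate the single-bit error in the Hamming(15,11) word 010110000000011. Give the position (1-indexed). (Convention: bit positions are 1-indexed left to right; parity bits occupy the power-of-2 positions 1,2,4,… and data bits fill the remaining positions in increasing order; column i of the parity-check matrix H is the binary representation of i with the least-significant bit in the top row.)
Syndrome s = H · r^T (mod 2), r = 010110000000011:
  s[0] = (101010101010101)·(010110000000011) mod 2 = 0+0+0+0+1+0+0+0+0+0+0+0+0+0+1 mod 2 = 0
  s[1] = (011001100110011)·(010110000000011) mod 2 = 0+1+0+0+0+0+0+0+0+0+0+0+0+1+1 mod 2 = 1
  s[2] = (000111100001111)·(010110000000011) mod 2 = 0+0+0+1+1+0+0+0+0+0+0+0+0+1+1 mod 2 = 0
  s[3] = (000000011111111)·(010110000000011) mod 2 = 0+0+0+0+0+0+0+0+0+0+0+0+0+1+1 mod 2 = 0
Syndrome = 0100
Column i of H is the binary representation of i, so the syndrome is the binary index of the flipped bit.
Read s = 0100 with s[0] as LSB: 0·2^0 + 1·2^1 + 0·2^2 + 0·2^3 = 2.
Error is at bit position 2.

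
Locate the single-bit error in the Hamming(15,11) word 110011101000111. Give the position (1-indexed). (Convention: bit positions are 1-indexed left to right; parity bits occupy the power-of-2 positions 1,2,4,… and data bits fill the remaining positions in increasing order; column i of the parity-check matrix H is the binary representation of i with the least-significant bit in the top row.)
Syndrome s = H · r^T (mod 2), r = 110011101000111:
  s[0] = (101010101010101)·(110011101000111) mod 2 = 1+0+0+0+1+0+1+0+1+0+0+0+1+0+1 mod 2 = 0
  s[1] = (011001100110011)·(110011101000111) mod 2 = 0+1+0+0+0+1+1+0+0+0+0+0+0+1+1 mod 2 = 1
  s[2] = (000111100001111)·(110011101000111) mod 2 = 0+0+0+0+1+1+1+0+0+0+0+0+1+1+1 mod 2 = 0
  s[3] = (000000011111111)·(110011101000111) mod 2 = 0+0+0+0+0+0+0+0+1+0+0+0+1+1+1 mod 2 = 0
Syndrome = 0100
Column i of H is the binary representation of i, so the syndrome is the binary index of the flipped bit.
Read s = 0100 with s[0] as LSB: 0·2^0 + 1·2^1 + 0·2^2 + 0·2^3 = 2.
Error is at bit position 2.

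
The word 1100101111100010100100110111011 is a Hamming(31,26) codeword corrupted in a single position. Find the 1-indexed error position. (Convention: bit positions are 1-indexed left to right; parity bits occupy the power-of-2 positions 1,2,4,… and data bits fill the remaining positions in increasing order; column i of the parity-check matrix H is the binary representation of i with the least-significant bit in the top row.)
Syndrome s = H · r^T (mod 2), r = 1100101111100010100100110111011:
  s[0] = (1010101010101010101010101010101)·(1100101111100010100100110111011) mod 2 = 1+0+0+0+1+0+1+0+1+0+1+0+0+0+1+0+1+0+0+0+0+0+1+0+0+0+1+0+0+0+1 mod 2 = 0
  s[1] = (0110011001100110011001100110011)·(1100101111100010100100110111011) mod 2 = 0+1+0+0+0+0+1+0+0+1+1+0+0+0+1+0+0+0+0+0+0+0+1+0+0+1+1+0+0+1+1 mod 2 = 0
  s[2] = (0001111000011110000111100001111)·(1100101111100010100100110111011) mod 2 = 0+0+0+0+1+0+1+0+0+0+0+0+0+0+1+0+0+0+0+1+0+0+1+0+0+0+0+1+0+1+1 mod 2 = 0
  s[3] = (0000000111111110000000011111111)·(1100101111100010100100110111011) mod 2 = 0+0+0+0+0+0+0+1+1+1+1+0+0+0+1+0+0+0+0+0+0+0+0+1+0+1+1+1+0+1+1 mod 2 = 1
  s[4] = (0000000000000001111111111111111)·(1100101111100010100100110111011) mod 2 = 0+0+0+0+0+0+0+0+0+0+0+0+0+0+0+0+1+0+0+1+0+0+1+1+0+1+1+1+0+1+1 mod 2 = 1
Syndrome = 00011
Column i of H is the binary representation of i, so the syndrome is the binary index of the flipped bit.
Read s = 00011 with s[0] as LSB: 0·2^0 + 0·2^1 + 0·2^2 + 1·2^3 + 1·2^4 = 24.
Error is at bit position 24.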